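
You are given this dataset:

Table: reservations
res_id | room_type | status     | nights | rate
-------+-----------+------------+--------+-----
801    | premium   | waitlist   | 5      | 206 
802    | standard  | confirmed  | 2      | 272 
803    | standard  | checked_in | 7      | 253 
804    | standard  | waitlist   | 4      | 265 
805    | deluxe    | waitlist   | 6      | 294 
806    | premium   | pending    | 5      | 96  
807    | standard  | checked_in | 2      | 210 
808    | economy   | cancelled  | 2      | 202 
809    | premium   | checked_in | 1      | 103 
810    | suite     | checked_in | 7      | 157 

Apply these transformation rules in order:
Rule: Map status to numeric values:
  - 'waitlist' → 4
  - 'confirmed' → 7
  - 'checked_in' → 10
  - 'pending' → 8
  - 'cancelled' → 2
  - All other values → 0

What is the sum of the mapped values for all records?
69

Step 1: Apply mapping to each record
Step 2: Count by status:
  'waitlist': 3 records × 4 = 12
  'confirmed': 1 records × 7 = 7
  'checked_in': 4 records × 10 = 40
  'pending': 1 records × 8 = 8
  'cancelled': 1 records × 2 = 2
Step 3: Sum all mapped values = 69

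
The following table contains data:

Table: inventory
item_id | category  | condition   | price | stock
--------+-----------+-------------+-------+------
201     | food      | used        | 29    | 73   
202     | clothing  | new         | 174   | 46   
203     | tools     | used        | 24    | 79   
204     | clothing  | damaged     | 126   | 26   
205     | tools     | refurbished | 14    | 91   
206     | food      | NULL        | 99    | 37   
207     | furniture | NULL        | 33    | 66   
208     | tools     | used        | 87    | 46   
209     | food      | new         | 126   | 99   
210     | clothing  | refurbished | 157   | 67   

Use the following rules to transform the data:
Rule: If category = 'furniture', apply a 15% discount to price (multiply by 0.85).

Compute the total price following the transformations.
864.05

Step 1: Records with category = 'furniture' have total price = 33
Step 2: Apply multiplier: 33 × 0.85 = 28.05
Step 3: Other records total: 836
Step 4: Final sum = 28.05 + 836 = 864.05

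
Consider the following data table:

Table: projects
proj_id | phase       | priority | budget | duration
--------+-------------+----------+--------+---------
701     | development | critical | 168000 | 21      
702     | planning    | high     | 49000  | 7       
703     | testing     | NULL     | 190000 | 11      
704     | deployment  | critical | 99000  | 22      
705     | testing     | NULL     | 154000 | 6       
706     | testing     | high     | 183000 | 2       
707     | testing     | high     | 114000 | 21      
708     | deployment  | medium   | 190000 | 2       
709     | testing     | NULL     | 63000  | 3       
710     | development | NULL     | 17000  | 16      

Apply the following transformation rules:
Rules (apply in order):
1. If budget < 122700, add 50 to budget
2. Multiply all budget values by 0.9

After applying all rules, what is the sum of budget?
1104525.0

Step 1: Apply Rule 1 - Add 50 to records with budget < 122700
  - 5 records affected: 342000 + (5 × 50) = 342250
  - Unaffected records: 885000
  - Sum after Rule 1: 1227250
Step 2: Apply Rule 2 - Multiply all by 0.9
  - 1227250 × 0.9 = 1104525.0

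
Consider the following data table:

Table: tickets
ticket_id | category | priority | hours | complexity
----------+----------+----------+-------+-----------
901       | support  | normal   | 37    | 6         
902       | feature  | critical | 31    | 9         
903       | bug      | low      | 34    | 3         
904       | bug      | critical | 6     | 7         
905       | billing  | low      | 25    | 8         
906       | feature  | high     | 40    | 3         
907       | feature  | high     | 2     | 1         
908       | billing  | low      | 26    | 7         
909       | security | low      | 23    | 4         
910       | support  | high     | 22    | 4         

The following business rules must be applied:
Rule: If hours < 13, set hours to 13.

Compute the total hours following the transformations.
264

Step 1: 2 records have hours < 13
Step 2: These records originally summed to 8
Step 3: After setting to minimum: 2 × 13 = 26
Step 4: Unaffected records sum: 238
Step 5: Final sum = 26 + 238 = 264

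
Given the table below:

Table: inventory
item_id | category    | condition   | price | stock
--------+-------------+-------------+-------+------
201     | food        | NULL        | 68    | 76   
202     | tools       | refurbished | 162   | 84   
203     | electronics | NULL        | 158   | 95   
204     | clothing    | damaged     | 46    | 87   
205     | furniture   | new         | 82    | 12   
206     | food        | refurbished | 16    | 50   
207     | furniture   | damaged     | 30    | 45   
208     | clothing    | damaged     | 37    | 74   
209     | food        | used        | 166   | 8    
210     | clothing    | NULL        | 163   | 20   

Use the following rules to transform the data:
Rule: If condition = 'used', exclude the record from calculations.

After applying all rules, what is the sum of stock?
543

Step 1: Identify records where condition = 'used'
Step 2: The excluded records sum to 8
Step 3: Original total stock = 551
Step 4: Remaining total = 551 - 8 = 543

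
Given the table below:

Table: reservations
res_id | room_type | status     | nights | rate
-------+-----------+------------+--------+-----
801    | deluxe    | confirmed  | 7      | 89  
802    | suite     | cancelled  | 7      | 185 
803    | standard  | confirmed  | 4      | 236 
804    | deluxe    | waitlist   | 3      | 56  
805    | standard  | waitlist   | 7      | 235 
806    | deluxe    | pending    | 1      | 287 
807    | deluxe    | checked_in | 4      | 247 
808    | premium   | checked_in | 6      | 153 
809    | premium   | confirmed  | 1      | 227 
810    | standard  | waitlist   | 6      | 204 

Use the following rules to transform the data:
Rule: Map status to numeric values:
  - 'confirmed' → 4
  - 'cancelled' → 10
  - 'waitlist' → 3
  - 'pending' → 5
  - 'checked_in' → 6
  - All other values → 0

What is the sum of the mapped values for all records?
48

Step 1: Apply mapping to each record
Step 2: Count by status:
  'confirmed': 3 records × 4 = 12
  'cancelled': 1 records × 10 = 10
  'waitlist': 3 records × 3 = 9
  'pending': 1 records × 5 = 5
  'checked_in': 2 records × 6 = 12
Step 3: Sum all mapped values = 48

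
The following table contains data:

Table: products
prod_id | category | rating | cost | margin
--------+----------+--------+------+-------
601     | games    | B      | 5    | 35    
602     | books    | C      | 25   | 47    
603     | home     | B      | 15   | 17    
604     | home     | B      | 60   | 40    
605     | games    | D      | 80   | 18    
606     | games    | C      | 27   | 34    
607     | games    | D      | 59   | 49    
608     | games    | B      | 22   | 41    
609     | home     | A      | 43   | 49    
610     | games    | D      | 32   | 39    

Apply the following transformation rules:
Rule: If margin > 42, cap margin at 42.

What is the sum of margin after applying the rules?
350

Step 1: 3 records have margin > 42
Step 2: These records originally summed to 145
Step 3: After capping: 3 × 42 = 126
Step 4: Unaffected records sum: 224
Step 5: Final sum = 126 + 224 = 350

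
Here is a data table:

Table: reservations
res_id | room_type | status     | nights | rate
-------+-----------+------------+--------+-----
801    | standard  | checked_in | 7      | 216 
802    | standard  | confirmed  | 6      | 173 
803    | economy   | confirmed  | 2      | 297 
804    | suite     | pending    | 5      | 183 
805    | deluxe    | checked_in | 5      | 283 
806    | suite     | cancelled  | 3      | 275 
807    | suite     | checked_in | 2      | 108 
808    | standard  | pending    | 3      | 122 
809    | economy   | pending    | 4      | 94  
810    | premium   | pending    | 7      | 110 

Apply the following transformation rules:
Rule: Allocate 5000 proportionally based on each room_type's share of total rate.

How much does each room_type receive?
deluxe: 760.34, economy: 1050.51, premium: 295.54, standard: 1372.92, suite: 1520.69

Step 1: Calculate total rate = 1861
Step 2: Calculate each room_type's proportion:
  deluxe: 283/1861 = 15.21% → 760.34
  economy: 391/1861 = 21.01% → 1050.51
  premium: 110/1861 = 5.91% → 295.54
  standard: 511/1861 = 27.46% → 1372.92
  suite: 566/1861 = 30.41% → 1520.69
Step 3: Verify: sum of allocations ≈ 5000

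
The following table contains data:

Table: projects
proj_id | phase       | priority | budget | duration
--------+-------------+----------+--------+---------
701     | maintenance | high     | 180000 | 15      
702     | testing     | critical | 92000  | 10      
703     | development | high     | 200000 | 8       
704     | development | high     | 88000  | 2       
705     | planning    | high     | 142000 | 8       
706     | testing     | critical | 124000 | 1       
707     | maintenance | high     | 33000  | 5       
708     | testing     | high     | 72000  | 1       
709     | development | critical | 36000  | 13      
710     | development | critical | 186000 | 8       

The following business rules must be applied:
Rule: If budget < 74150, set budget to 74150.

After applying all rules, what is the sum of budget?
1234450

Step 1: 3 records have budget < 74150
Step 2: These records originally summed to 141000
Step 3: After setting to minimum: 3 × 74150 = 222450
Step 4: Unaffected records sum: 1012000
Step 5: Final sum = 222450 + 1012000 = 1234450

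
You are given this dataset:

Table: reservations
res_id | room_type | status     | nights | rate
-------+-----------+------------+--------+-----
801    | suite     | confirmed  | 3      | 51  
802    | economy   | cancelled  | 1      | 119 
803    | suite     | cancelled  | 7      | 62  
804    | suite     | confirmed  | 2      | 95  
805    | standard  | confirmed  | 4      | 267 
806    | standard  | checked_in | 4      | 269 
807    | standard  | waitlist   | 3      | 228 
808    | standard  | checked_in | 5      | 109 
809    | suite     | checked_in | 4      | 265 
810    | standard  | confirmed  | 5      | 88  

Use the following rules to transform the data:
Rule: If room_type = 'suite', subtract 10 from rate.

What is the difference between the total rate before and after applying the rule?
40

Step 1: Original sum of rate = 1553
Step 2: 4 records have room_type = 'suite'
Step 3: Each affected record changes by -10
Step 4: Total change = 4 × -10 = -40
Step 5: New sum = 1553 + -40 = 1513
Step 6: Difference = |1513 - 1553| = 40
        (Sum decreased by 40)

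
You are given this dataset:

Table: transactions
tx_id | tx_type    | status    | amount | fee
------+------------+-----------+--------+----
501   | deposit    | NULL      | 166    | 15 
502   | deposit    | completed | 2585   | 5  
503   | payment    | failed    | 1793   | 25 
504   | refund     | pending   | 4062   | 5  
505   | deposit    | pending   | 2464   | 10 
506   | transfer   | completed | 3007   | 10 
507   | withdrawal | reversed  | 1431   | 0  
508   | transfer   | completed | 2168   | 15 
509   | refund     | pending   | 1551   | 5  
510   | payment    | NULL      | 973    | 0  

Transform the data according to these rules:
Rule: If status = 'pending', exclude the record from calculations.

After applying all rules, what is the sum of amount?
12123

Step 1: Identify records where status = 'pending'
Step 2: The excluded records sum to 8077
Step 3: Original total amount = 20200
Step 4: Remaining total = 20200 - 8077 = 12123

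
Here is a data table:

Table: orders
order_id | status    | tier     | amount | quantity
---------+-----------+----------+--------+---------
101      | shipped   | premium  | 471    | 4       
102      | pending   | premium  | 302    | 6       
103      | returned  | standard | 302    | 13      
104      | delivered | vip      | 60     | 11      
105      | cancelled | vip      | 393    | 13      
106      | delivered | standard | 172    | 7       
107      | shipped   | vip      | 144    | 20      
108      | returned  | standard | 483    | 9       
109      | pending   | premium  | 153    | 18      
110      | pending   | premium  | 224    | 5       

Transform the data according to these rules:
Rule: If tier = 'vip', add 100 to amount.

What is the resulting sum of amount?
3004

Step 1: Count records where tier = 'vip': 3
Step 2: Total bonus added: 3 × 100 = 300
Step 3: Original sum of amount: 2704
Step 4: Final sum = 2704 + 300 = 3004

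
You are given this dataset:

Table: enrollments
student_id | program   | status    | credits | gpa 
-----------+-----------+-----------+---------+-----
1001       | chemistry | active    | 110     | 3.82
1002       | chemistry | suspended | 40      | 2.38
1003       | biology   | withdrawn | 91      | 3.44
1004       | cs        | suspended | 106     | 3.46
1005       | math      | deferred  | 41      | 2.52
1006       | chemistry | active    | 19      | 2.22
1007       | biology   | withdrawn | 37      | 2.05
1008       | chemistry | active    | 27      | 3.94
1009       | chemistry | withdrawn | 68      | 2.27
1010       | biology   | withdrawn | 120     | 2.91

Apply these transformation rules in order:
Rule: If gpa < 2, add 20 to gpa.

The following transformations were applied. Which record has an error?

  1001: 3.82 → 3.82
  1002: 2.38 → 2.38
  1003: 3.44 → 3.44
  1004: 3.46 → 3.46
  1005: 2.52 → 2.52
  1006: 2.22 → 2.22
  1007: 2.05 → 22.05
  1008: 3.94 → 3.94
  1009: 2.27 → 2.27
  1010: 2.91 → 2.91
Record 1007 has an error. The correct transformed value should be 2.05, not 22.05.

Step 1: Check each record against the rule
Step 2: Record 1007 has gpa = 2.05
Step 3: Since 2.05 >= 2, the bonus should not have been applied
Step 4: Correct value = 2.05, but claimed value = 22.05
Conclusion: Record 1007 has the error.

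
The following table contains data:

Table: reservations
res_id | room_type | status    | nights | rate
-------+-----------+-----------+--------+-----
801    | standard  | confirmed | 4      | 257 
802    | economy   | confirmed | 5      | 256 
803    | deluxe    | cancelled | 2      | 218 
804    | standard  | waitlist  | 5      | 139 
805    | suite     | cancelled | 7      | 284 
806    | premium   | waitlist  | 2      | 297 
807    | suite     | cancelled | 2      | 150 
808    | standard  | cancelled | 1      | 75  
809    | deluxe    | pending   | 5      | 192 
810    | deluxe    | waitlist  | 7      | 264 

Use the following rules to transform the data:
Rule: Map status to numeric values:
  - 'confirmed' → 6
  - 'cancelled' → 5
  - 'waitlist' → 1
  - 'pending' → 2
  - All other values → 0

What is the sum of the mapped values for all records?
37

Step 1: Apply mapping to each record
Step 2: Count by status:
  'confirmed': 2 records × 6 = 12
  'cancelled': 4 records × 5 = 20
  'waitlist': 3 records × 1 = 3
  'pending': 1 records × 2 = 2
Step 3: Sum all mapped values = 37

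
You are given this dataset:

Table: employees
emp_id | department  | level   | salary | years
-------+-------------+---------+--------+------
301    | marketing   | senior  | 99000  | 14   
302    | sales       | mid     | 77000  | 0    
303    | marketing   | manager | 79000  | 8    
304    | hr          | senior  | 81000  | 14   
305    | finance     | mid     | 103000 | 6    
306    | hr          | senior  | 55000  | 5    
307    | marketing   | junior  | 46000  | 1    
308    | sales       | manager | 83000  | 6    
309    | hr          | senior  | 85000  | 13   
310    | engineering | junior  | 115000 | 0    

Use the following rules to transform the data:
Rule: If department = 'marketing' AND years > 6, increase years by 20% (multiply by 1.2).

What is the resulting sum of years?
71.4

Step 1: Find records where department = 'marketing' AND years > 6
Step 2: 2 records match, summing to 22
Step 3: After multiplier: 22 × 1.2 = 26.4
Step 4: Unaffected records sum: 45
Step 5: Final sum = 26.4 + 45 = 71.4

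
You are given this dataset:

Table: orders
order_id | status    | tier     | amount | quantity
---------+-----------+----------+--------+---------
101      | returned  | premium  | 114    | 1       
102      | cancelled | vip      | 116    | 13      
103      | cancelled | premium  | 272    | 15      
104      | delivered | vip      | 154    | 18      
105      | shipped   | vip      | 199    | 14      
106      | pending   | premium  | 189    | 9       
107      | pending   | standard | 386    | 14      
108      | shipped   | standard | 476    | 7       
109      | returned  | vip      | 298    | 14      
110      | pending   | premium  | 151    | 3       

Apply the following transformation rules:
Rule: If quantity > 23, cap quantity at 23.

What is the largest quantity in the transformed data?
18

Step 1: Original maximum quantity = 18
Step 2: Check cap of 23 against maximum
Step 3: No records exceed the cap (max 18 <= cap 23), so no capping applies
Step 4: Maximum after transformation = 18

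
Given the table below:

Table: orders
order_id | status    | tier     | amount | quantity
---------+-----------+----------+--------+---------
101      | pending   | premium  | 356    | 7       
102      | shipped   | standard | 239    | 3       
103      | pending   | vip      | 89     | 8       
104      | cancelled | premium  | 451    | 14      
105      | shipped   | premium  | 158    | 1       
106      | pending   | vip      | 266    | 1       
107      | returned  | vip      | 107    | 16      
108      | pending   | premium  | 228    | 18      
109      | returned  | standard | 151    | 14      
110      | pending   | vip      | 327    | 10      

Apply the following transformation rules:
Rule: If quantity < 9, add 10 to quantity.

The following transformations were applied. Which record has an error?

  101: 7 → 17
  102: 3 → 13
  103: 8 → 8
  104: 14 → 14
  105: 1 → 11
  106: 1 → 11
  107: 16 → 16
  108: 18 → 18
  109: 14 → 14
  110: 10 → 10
Record 103 has an error. The correct transformed value should be 18, not 8.

Step 1: Check each record against the rule
Step 2: Record 103 has quantity = 8
Step 3: Since 8 < 9, the bonus should have been applied
Step 4: Correct value = 18, but claimed value = 8
Conclusion: Record 103 has the error.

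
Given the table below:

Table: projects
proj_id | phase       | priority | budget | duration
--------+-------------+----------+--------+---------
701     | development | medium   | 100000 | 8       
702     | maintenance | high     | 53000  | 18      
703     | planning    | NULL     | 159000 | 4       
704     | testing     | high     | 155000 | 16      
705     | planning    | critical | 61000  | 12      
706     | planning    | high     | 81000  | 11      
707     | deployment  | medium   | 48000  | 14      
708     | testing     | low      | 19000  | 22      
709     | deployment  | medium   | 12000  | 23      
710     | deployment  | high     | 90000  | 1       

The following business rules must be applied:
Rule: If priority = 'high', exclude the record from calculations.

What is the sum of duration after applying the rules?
83

Step 1: Identify records where priority = 'high'
Step 2: The excluded records sum to 46
Step 3: Original total duration = 129
Step 4: Remaining total = 129 - 46 = 83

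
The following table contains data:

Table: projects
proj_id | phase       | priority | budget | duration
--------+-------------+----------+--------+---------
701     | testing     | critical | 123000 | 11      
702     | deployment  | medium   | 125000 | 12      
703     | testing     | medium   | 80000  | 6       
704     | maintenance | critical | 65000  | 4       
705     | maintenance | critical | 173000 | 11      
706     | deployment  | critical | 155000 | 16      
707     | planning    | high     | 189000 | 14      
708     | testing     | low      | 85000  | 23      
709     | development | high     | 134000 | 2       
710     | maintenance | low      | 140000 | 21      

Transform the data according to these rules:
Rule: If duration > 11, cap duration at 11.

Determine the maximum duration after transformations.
11

Step 1: Original maximum duration = 23
Step 2: Apply cap at 11
Step 3: 5 records had duration > 11 and were capped
Step 4: Maximum after transformation = 11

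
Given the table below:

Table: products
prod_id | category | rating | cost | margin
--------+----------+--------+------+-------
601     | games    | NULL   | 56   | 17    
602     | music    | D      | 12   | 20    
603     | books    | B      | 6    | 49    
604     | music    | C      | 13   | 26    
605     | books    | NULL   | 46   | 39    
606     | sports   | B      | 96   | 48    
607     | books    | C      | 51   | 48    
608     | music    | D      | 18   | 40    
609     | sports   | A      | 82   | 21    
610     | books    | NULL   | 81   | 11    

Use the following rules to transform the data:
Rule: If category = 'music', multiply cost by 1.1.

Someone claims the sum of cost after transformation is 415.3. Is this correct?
No, the correct result is 465.3.

Step 1: Calculate the correct sum after transformation
Step 2: Apply multiplier 1.1 to records where category = 'music'
Step 3: Correct result = 465.3
Step 4: Claimed result = 415.3
Step 5: 465.3 ≠ 415.3
Conclusion: The claimed result is incorrect. The correct answer is 465.3.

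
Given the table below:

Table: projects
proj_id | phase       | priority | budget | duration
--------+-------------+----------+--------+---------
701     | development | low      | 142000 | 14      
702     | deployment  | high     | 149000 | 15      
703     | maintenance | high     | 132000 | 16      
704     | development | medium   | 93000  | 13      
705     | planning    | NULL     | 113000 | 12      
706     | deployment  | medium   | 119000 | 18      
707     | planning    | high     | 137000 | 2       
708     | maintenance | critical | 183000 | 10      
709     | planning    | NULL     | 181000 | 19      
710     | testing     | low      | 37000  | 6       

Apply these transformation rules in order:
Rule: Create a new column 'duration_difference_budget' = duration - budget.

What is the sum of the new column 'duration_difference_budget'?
-1285875

Step 1: For each record, compute duration - budget
Example calculations:
  14 - 142000 = -141986
  15 - 149000 = -148985
  16 - 132000 = -131984
  ...
Step 2: Sum all derived values
Step 3: Total = -1285875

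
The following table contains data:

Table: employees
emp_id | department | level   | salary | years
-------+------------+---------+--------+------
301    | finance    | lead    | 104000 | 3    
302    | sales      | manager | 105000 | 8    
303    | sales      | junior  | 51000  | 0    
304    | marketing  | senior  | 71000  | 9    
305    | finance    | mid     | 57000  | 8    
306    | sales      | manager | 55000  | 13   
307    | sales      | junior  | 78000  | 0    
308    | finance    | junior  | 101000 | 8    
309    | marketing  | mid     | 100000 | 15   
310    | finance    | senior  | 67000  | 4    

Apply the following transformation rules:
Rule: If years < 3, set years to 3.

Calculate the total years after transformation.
74

Step 1: 2 records have years < 3
Step 2: These records originally summed to 0
Step 3: After setting to minimum: 2 × 3 = 6
Step 4: Unaffected records sum: 68
Step 5: Final sum = 6 + 68 = 74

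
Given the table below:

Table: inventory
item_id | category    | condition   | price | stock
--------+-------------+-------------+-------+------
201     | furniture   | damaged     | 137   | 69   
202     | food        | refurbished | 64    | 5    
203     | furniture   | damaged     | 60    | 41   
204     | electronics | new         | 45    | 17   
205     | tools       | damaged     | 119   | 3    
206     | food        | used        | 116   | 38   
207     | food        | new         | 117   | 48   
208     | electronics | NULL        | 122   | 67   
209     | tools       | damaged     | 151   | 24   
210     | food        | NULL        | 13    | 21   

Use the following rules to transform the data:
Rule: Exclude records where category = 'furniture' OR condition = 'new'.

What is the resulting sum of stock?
158

Step 1: Find records where category = 'furniture' OR condition = 'new'
Step 2: 4 records match, summing to 175
Step 3: Original sum: 333
Step 4: Remaining sum = 333 - 175 = 158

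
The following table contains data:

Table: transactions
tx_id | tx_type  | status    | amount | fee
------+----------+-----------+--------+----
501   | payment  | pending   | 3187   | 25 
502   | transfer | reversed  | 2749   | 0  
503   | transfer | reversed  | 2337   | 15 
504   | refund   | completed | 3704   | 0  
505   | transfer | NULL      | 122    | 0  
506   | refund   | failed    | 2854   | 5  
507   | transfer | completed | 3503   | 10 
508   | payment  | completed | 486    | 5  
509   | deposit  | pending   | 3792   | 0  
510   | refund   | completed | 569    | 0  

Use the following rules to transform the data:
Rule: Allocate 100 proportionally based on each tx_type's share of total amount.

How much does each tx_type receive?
deposit: 16.27, payment: 15.76, refund: 30.58, transfer: 37.38

Step 1: Calculate total amount = 23303
Step 2: Calculate each tx_type's proportion:
  deposit: 3792/23303 = 16.27% → 16.27
  payment: 3673/23303 = 15.76% → 15.76
  refund: 7127/23303 = 30.58% → 30.58
  transfer: 8711/23303 = 37.38% → 37.38
Step 3: Verify: sum of allocations ≈ 100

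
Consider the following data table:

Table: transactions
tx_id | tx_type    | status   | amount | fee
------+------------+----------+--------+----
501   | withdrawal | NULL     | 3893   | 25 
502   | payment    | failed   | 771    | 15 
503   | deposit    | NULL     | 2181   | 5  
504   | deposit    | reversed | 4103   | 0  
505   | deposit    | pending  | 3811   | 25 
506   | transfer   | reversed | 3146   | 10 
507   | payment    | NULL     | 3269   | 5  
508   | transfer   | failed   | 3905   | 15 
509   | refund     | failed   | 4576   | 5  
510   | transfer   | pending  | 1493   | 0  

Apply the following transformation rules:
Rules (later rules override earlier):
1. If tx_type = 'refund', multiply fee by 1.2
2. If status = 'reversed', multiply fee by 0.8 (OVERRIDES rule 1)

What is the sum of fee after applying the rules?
104.0

Step 1: Rule 2 takes priority for records with status = 'reversed'
  - 2 records: 10 × 0.8 = 8.0
Step 2: Rule 1 applies to remaining records with tx_type = 'refund'
  - 1 records: 5 × 1.2 = 6.0
Step 3: Other records unchanged: 90
Step 4: Final sum = 8.0 + 6.0 + 90 = 104.0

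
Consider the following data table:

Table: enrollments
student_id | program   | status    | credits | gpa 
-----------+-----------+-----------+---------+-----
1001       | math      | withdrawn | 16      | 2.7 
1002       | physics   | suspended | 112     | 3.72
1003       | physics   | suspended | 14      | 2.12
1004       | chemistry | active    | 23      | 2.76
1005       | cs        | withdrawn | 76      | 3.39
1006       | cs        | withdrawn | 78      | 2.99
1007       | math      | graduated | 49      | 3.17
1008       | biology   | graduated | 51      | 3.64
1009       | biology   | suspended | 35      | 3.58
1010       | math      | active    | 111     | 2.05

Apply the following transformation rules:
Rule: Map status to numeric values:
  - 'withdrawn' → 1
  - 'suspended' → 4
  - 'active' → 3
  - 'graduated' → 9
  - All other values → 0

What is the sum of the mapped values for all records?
39

Step 1: Apply mapping to each record
Step 2: Count by status:
  'withdrawn': 3 records × 1 = 3
  'suspended': 3 records × 4 = 12
  'active': 2 records × 3 = 6
  'graduated': 2 records × 9 = 18
Step 3: Sum all mapped values = 39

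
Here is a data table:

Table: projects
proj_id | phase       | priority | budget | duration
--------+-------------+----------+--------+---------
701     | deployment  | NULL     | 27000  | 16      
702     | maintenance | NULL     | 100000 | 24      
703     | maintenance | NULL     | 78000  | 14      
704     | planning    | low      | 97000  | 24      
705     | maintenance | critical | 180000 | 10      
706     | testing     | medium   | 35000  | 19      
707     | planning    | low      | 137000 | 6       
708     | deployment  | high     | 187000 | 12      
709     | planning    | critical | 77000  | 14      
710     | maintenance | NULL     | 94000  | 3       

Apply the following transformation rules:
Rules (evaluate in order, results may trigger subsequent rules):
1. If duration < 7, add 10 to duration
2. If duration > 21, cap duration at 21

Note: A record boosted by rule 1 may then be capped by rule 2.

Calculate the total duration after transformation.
156

Step 1: Apply rule 1 to records with duration < 7
  - 2 records get bonus of 10
  - Of these, 0 records then exceed 21 and get capped
Step 2: Apply rule 2 to records with duration > 21
  - 2 records (original) are capped
Step 3: Calculate final sum = 156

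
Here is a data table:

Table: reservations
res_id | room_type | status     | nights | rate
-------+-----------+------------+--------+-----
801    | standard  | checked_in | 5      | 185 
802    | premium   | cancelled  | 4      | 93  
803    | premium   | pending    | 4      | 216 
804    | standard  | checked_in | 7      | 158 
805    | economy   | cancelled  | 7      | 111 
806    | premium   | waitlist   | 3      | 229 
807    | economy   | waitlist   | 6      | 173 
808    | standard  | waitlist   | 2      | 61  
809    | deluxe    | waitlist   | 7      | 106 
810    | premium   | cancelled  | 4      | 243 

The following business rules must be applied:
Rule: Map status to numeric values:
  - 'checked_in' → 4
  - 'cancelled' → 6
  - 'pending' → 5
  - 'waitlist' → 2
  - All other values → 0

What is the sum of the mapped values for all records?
39

Step 1: Apply mapping to each record
Step 2: Count by status:
  'checked_in': 2 records × 4 = 8
  'cancelled': 3 records × 6 = 18
  'pending': 1 records × 5 = 5
  'waitlist': 4 records × 2 = 8
Step 3: Sum all mapped values = 39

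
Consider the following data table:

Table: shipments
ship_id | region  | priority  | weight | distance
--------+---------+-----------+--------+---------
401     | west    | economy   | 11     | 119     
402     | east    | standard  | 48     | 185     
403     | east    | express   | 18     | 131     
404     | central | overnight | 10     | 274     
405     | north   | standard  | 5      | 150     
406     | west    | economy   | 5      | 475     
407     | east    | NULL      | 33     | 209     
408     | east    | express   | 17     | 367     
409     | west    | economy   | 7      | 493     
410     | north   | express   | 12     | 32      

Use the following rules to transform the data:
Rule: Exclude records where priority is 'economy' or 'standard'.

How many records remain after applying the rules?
5

Step 1: Count records to exclude
  - 3 (economy) + 2 (standard) = 5 records
Step 2: Total records: 10
Step 3: Remaining = 10 - 5 = 5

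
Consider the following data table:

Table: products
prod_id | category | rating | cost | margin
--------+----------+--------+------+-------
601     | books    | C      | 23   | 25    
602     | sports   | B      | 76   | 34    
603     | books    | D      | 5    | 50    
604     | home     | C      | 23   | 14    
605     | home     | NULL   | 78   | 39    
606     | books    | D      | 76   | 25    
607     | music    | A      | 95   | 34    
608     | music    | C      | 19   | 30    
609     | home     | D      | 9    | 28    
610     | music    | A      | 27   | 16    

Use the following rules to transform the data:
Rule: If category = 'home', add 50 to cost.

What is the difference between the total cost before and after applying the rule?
150

Step 1: Original sum of cost = 431
Step 2: 3 records have category = 'home'
Step 3: Each affected record changes by 50
Step 4: Total change = 3 × 50 = 150
Step 5: New sum = 431 + 150 = 581
Step 6: Difference = |581 - 431| = 150
        (Sum increased by 150)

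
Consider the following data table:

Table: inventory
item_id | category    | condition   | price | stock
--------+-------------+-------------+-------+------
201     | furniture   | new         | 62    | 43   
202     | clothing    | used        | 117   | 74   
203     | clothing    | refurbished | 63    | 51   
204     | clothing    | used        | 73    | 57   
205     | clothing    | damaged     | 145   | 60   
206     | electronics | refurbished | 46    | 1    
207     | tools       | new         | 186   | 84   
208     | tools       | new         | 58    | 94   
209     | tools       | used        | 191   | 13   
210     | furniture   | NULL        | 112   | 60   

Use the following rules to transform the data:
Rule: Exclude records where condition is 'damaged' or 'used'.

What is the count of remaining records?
6

Step 1: Count records to exclude
  - 1 (damaged) + 3 (used) = 4 records
Step 2: Total records: 10
Step 3: Remaining = 10 - 4 = 6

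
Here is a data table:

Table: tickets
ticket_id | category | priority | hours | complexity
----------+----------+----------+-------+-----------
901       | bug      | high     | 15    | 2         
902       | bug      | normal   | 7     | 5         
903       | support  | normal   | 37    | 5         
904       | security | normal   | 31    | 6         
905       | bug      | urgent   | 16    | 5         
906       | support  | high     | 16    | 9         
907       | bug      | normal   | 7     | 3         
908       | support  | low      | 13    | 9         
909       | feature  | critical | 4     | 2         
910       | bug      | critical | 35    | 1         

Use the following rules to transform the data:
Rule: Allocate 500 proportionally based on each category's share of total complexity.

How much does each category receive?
bug: 170.21, feature: 21.28, security: 63.83, support: 244.68

Step 1: Calculate total complexity = 47
Step 2: Calculate each category's proportion:
  bug: 16/47 = 34.04% → 170.21
  feature: 2/47 = 4.26% → 21.28
  security: 6/47 = 12.77% → 63.83
  support: 23/47 = 48.94% → 244.68
Step 3: Verify: sum of allocations ≈ 500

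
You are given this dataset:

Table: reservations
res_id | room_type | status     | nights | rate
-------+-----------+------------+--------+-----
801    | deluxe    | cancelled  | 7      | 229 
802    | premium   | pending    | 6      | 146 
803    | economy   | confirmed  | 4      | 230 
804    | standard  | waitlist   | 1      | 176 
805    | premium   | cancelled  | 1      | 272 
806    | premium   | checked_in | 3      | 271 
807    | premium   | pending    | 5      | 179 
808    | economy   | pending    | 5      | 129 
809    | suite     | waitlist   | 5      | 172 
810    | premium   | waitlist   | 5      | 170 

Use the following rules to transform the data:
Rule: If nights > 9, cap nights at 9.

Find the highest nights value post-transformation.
7

Step 1: Original maximum nights = 7
Step 2: Check cap of 9 against maximum
Step 3: No records exceed the cap (max 7 <= cap 9), so no capping applies
Step 4: Maximum after transformation = 7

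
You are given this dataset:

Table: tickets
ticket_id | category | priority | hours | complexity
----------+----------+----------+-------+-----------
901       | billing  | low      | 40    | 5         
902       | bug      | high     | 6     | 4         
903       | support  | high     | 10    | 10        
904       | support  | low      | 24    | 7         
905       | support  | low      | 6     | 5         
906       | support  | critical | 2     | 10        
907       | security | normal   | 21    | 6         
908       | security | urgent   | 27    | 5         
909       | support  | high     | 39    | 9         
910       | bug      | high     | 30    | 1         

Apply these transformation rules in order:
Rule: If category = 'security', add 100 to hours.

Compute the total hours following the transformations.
405

Step 1: Count records where category = 'security': 2
Step 2: Total bonus added: 2 × 100 = 200
Step 3: Original sum of hours: 205
Step 4: Final sum = 205 + 200 = 405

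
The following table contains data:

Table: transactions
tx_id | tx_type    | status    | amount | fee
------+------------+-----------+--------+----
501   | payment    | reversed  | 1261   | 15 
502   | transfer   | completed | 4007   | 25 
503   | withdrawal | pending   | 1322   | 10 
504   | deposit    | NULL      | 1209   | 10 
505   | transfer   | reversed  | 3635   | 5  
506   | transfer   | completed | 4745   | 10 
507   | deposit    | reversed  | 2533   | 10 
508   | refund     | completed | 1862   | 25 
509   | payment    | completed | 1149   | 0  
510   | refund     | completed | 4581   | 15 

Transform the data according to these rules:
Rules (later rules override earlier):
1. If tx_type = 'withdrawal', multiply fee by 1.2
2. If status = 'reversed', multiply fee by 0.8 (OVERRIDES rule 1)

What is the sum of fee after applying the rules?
121.0

Step 1: Rule 2 takes priority for records with status = 'reversed'
  - 3 records: 30 × 0.8 = 24.0
Step 2: Rule 1 applies to remaining records with tx_type = 'withdrawal'
  - 1 records: 10 × 1.2 = 12.0
Step 3: Other records unchanged: 85
Step 4: Final sum = 24.0 + 12.0 + 85 = 121.0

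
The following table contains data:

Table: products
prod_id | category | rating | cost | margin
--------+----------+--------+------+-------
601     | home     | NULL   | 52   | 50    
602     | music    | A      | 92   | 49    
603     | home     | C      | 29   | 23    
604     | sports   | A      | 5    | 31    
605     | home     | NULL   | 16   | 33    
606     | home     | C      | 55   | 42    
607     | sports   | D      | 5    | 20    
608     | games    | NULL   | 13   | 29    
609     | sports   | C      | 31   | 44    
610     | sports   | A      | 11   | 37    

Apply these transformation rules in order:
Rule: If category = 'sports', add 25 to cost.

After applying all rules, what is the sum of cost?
409

Step 1: Count records where category = 'sports': 4
Step 2: Total bonus added: 4 × 25 = 100
Step 3: Original sum of cost: 309
Step 4: Final sum = 309 + 100 = 409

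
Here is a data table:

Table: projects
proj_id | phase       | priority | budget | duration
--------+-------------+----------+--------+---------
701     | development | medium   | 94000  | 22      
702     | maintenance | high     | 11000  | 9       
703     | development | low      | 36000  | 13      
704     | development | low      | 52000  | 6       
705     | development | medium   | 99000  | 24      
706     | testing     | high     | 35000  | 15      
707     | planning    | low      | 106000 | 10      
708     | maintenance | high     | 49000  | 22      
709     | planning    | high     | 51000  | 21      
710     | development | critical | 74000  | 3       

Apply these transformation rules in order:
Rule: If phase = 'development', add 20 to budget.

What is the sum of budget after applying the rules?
607100

Step 1: Count records where phase = 'development': 5
Step 2: Total bonus added: 5 × 20 = 100
Step 3: Original sum of budget: 607000
Step 4: Final sum = 607000 + 100 = 607100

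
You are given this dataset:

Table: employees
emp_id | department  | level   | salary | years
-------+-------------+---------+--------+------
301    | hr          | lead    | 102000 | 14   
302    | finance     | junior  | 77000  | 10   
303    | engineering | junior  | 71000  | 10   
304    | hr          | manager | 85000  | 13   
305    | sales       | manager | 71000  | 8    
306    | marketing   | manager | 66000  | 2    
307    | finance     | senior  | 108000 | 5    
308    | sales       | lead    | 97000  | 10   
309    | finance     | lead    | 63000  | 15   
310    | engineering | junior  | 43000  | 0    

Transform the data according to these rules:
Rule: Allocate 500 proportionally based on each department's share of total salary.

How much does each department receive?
engineering: 72.8, finance: 158.37, hr: 119.41, marketing: 42.15, sales: 107.28

Step 1: Calculate total salary = 783000
Step 2: Calculate each department's proportion:
  engineering: 114000/783000 = 14.56% → 72.8
  finance: 248000/783000 = 31.67% → 158.37
  hr: 187000/783000 = 23.88% → 119.41
  marketing: 66000/783000 = 8.43% → 42.15
  sales: 168000/783000 = 21.46% → 107.28
Step 3: Verify: sum of allocations ≈ 500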